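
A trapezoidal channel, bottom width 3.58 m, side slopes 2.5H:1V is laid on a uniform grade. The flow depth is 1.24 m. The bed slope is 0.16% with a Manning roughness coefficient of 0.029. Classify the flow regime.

subcritical

With bottom width b = 3.58 m and side slope z = 2.5: A = (b + zy)y = (3.58 + 2.5×1.24)×1.24 = 8.283 m²; P = b + 2y√(1+z²) = 3.58 + 2×1.24×2.693 = 10.26 m.
Hydraulic radius R = A/P = 8.283/10.26 = 0.8075 m.
V = (1/n) R^(2/3) √S = (1/0.029) × 0.8075^(2/3) × √0.0016 = 1.196 m/s. Hydraulic depth D_h = A/T = 8.283/9.78 = 0.847 m.
Froude number Fr = V/√(g·D_h) = 1.196/√(9.81×0.847) = 0.415, which is less than 1, so the flow is subcritical.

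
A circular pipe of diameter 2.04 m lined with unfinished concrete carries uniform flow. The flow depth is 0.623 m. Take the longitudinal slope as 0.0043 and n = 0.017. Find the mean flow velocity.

V = 1.93 m/s

For a circular section of diameter D = 2.04 m at depth y = 0.623 m, the central angle is θ = 2 arccos(1 − 2y/D) = 2.342 rad. Then A = (D²/8)(θ − sin θ) = 0.8453 m² and P = Dθ/2 = 2.389 m.
Hydraulic radius R = A/P = 0.8453/2.389 = 0.3539 m.
From Manning's equation, V = (1/n) R^(2/3) S^(1/2) = (1/0.017) × 0.3539^(2/3) × 0.0043^(1/2) = 1.93 m/s.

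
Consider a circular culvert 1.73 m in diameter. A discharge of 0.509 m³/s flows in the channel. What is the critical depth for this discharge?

y_c = 0.344 m

At critical depth, Q² T / (g A³) = 1, i.e. A³/T = Q²/g = 0.509²/9.81 = 0.02641.
At y = 0.235 m: A³/T = 0.005918 — too small.
At y = 0.408 m: A³/T = 0.0516 — too large.
At y = 0.344 m: A³/T = 0.02648 — close enough.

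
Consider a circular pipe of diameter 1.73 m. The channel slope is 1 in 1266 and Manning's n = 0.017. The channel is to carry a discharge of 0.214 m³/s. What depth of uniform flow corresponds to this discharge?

Manning's equation rearranged: A R^(2/3) = nQ / (1·√S) = 0.017 × 0.214 / (√0.0007899) = 0.1294.
Trying y = 0.253 m: A R^(2/3) = 0.06201 — short.
Trying y = 0.363 m: A R^(2/3) = 0.1297 — matches.

y_n = 0.363 m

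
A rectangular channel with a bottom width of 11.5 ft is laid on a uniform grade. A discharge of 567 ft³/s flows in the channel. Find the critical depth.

For a rectangular channel, critical depth y_c = (q²/g)^(1/3) where q = Q/b = 567/11.5 = 49.3 ft²/s.
So y_c = (49.3²/32.2)^(1/3) = 4.23 ft.

y_c = 4.23 ft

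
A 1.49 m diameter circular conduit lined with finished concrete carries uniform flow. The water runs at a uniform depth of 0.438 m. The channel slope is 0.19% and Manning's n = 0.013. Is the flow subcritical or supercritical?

For a circular section of diameter D = 1.49 m at depth y = 0.438 m, the central angle is θ = 2 arccos(1 − 2y/D) = 2.292 rad. Then A = (D²/8)(θ − sin θ) = 0.4277 m² and P = Dθ/2 = 1.708 m.
Hydraulic radius R = A/P = 0.4277/1.708 = 0.2505 m.
V = (1/n) R^(2/3) √S = (1/0.013) × 0.2505^(2/3) × √0.0019 = 1.332 m/s. Hydraulic depth D_h = A/T = 0.4277/1.358 = 0.315 m.
Froude number Fr = V/√(g·D_h) = 1.332/√(9.81×0.315) = 0.758, which is less than 1, so the flow is subcritical.

subcritical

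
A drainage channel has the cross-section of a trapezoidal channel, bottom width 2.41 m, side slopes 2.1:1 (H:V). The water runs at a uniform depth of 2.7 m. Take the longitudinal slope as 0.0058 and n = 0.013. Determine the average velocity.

V = 7.53 m/s

With bottom width b = 2.41 m and side slope z = 2.1: A = (b + zy)y = (2.41 + 2.1×2.7)×2.7 = 21.82 m²; P = b + 2y√(1+z²) = 2.41 + 2×2.7×2.326 = 14.97 m.
Hydraulic radius R = A/P = 21.82/14.97 = 1.457 m.
From Manning's equation, V = (1/n) R^(2/3) S^(1/2) = (1/0.013) × 1.457^(2/3) × 0.0058^(1/2) = 7.53 m/s.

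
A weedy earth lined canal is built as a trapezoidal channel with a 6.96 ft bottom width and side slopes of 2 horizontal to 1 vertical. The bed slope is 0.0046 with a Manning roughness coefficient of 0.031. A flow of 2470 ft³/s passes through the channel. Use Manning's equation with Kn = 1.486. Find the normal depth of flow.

Manning's equation rearranged: A R^(2/3) = nQ / (1.486·√S) = 0.031 × 2470 / (1.486 × √0.0046) = 759.7.
At y = 12 ft: A R^(2/3) = 1244 — too large.
At y = 9.72 ft: A R^(2/3) = 759.2 — matches.

y_n = 9.72 ft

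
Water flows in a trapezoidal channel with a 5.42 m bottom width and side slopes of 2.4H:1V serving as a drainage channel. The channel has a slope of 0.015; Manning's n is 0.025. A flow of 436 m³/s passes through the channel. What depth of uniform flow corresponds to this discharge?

y_n = 3.72 m

Manning's equation rearranged: A R^(2/3) = nQ / (1·√S) = 0.025 × 436 / (√0.015) = 89.
At y = 4.61 m: A R^(2/3) = 143.1 — high.
At y = 3.72 m: A R^(2/3) = 89.06 — close enough.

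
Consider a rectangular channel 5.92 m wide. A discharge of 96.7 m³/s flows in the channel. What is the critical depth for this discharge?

y_c = 3.01 m

For a rectangular channel, critical depth y_c = (q²/g)^(1/3) where q = Q/b = 96.7/5.92 = 16.33 m²/s.
So y_c = (16.33²/9.81)^(1/3) = 3.01 m.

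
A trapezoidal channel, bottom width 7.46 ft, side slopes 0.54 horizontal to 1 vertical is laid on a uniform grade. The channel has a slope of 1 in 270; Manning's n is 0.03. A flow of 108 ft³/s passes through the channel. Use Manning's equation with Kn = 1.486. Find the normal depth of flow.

y_n = 2.73 ft

Manning's equation rearranged: A R^(2/3) = nQ / (1.486·√S) = 0.03 × 108 / (1.486 × √0.003704) = 35.83.
Trying y = 3.28 ft: A R^(2/3) = 48.54 — too large.
Trying y = 2.73 ft: A R^(2/3) = 35.89 — close enough.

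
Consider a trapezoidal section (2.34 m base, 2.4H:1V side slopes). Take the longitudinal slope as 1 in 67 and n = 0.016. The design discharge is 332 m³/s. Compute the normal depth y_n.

y_n = 3.14 m

Manning's equation rearranged: A R^(2/3) = nQ / (1·√S) = 0.016 × 332 / (√0.01493) = 43.48.
At y = 2.78 m: A R^(2/3) = 32.71 — low.
At y = 3.76 m: A R^(2/3) = 66.73 — high.
At y = 3.14 m: A R^(2/3) = 43.5 — ≈ 43.48.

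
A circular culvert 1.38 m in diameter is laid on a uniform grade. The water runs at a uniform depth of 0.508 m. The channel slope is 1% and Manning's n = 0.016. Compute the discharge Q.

Q = 1.33 m³/s

For a circular section of diameter D = 1.38 m at depth y = 0.508 m, the central angle is θ = 2 arccos(1 − 2y/D) = 2.608 rad. Then A = (D²/8)(θ − sin θ) = 0.4996 m² and P = Dθ/2 = 1.799 m.
Hydraulic radius R = A/P = 0.4996/1.799 = 0.2777 m.
Manning's equation: Q = (1/n) A R^(2/3) S^(1/2) = (1/0.016) × 0.4996 × 0.2777^(2/3) × 0.01^(1/2) = 1.33 m³/s.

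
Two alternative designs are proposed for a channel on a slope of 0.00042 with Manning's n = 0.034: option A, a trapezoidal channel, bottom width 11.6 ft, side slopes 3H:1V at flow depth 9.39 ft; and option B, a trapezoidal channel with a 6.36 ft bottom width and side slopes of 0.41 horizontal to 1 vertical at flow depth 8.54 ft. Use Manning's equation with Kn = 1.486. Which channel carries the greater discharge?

channel A

Channel A: With bottom width b = 11.6 ft and side slope z = 3: A = (b + zy)y = (11.6 + 3×9.39)×9.39 = 373.4 ft²; P = b + 2y√(1+z²) = 11.6 + 2×9.39×3.162 = 70.99 ft. Hydraulic radius R = A/P = 373.4/70.99 = 5.261 ft. Q_A = (1.486/0.034)·373.4·5.261^(2/3)·√0.00042 = 1012 ft³/s.
Channel B: With bottom width b = 6.36 ft and side slope z = 0.41: A = (b + zy)y = (6.36 + 0.41×8.54)×8.54 = 84.22 ft²; P = b + 2y√(1+z²) = 6.36 + 2×8.54×1.081 = 24.82 ft. Hydraulic radius R = A/P = 84.22/24.82 = 3.393 ft. Q_B = (1.486/0.034)·84.22·3.393^(2/3)·√0.00042 = 170.3 ft³/s.
Q_A = 1012 ft³/s vs Q_B = 170.3 ft³/s, so channel A carries more.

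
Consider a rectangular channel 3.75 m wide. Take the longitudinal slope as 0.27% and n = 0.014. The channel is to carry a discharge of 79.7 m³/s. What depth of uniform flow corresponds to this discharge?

y_n = 4.71 m

Manning's equation rearranged: A R^(2/3) = nQ / (1·√S) = 0.014 × 79.7 / (√0.0027) = 21.47.
At y = 3.97 m: A R^(2/3) = 17.49 — short.
At y = 5.3 m: A R^(2/3) = 24.7 — over.
At y = 4.71 m: A R^(2/3) = 21.48 — ≈ 21.47.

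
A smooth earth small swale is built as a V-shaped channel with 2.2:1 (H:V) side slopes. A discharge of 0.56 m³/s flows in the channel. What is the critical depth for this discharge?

At critical depth, Q² T / (g A³) = 1, i.e. A³/T = Q²/g = 0.56²/9.81 = 0.03197.
At y = 0.349 m: A³/T = 0.01253 — too small.
At y = 0.502 m: A³/T = 0.07715 — too large.
At y = 0.421 m: A³/T = 0.03201 — close enough.

y_c = 0.421 m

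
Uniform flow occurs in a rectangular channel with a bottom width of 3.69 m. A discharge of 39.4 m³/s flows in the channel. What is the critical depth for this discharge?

For a rectangular channel, critical depth y_c = (q²/g)^(1/3) where q = Q/b = 39.4/3.69 = 10.68 m²/s.
So y_c = (10.68²/9.81)^(1/3) = 2.27 m.

y_c = 2.27 m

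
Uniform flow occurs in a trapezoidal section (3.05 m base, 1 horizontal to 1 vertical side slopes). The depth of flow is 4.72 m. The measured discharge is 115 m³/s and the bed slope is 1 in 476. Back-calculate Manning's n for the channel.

n = 0.025

With bottom width b = 3.05 m and side slope z = 1: A = (b + zy)y = (3.05 + 1×4.72)×4.72 = 36.67 m²; P = b + 2y√(1+z²) = 3.05 + 2×4.72×1.414 = 16.4 m.
Hydraulic radius R = A/P = 36.67/16.4 = 2.236 m.
Rearranging Manning's equation: n = (1/Q) A R^(2/3) S^(1/2) = (1/115) × 36.67 × 2.236^(2/3) × √0.002101 = 0.025.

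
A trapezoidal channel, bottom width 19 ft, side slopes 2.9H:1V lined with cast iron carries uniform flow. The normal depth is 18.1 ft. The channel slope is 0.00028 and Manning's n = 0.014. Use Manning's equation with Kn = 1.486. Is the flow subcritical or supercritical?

With bottom width b = 19 ft and side slope z = 2.9: A = (b + zy)y = (19 + 2.9×18.1)×18.1 = 1294 ft²; P = b + 2y√(1+z²) = 19 + 2×18.1×3.068 = 130 ft.
Hydraulic radius R = A/P = 1294/130 = 9.95 ft.
V = (1.486/n) R^(2/3) √S = (1.486/0.014) × 9.95^(2/3) × √0.00028 = 8.217 ft/s. Hydraulic depth D_h = A/T = 1294/124 = 10.44 ft.
Froude number Fr = V/√(g·D_h) = 8.217/√(32.2×10.44) = 0.448, which is less than 1, so the flow is subcritical.

subcritical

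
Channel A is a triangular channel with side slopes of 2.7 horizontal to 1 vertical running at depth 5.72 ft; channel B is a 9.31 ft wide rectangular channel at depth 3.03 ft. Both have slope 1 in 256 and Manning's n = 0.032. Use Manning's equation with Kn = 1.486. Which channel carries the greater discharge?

channel A

Channel A: For a triangular section with side slope z = 2.7: A = zy² = 2.7×5.72² = 88.34 ft²; P = 2y√(1+z²) = 2×5.72×2.879 = 32.94 ft. Hydraulic radius R = A/P = 88.34/32.94 = 2.682 ft. Q_A = (1.486/0.032)·88.34·2.682^(2/3)·√0.003906 = 494.9 ft³/s.
Channel B: Flow area A = b·y = 9.31 × 3.03 = 28.21 ft². Wetted perimeter P = b + 2y = 9.31 + 2×3.03 = 15.37 ft. Hydraulic radius R = A/P = 28.21/15.37 = 1.835 ft. Q_B = (1.486/0.032)·28.21·1.835^(2/3)·√0.003906 = 122.7 ft³/s.
Q_A = 494.9 ft³/s vs Q_B = 122.7 ft³/s, so channel A carries more.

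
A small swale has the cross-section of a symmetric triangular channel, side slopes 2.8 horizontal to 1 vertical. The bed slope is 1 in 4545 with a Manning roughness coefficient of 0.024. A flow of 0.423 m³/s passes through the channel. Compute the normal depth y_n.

y_n = 0.712 m

Manning's equation rearranged: A R^(2/3) = nQ / (1·√S) = 0.024 × 0.423 / (√0.00022) = 0.6844.
At y = 0.543 m: A R^(2/3) = 0.3326 — too small.
At y = 0.903 m: A R^(2/3) = 1.291 — too large.
At y = 0.712 m: A R^(2/3) = 0.685 — close enough.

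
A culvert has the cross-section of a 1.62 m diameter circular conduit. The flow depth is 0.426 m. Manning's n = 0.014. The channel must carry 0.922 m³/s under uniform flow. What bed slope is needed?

For a circular section of diameter D = 1.62 m at depth y = 0.426 m, the central angle is θ = 2 arccos(1 − 2y/D) = 2.154 rad. Then A = (D²/8)(θ − sin θ) = 0.4327 m² and P = Dθ/2 = 1.745 m.
Hydraulic radius R = A/P = 0.4327/1.745 = 0.248 m.
From Manning's equation, S = [nQ / (1 A R^(2/3))]² = [0.014 × 0.922 / (1 × 0.4327 × 0.248^(2/3))]² = 0.00571.

S = 0.00571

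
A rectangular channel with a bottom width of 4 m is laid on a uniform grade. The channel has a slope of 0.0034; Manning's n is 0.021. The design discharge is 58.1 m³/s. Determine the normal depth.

y_n = 4.26 m

Manning's equation rearranged: A R^(2/3) = nQ / (1·√S) = 0.021 × 58.1 / (√0.0034) = 20.92.
At y = 4.72 m: A R^(2/3) = 23.68 — over.
At y = 3.24 m: A R^(2/3) = 14.93 — short.
At y = 4.26 m: A R^(2/3) = 20.93 — ≈ 20.92.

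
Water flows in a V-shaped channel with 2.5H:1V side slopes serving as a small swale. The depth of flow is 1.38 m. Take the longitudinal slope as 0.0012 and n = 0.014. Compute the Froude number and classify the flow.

subcritical

For a triangular section with side slope z = 2.5: A = zy² = 2.5×1.38² = 4.761 m²; P = 2y√(1+z²) = 2×1.38×2.693 = 7.432 m.
Hydraulic radius R = A/P = 4.761/7.432 = 0.6406 m.
V = (1/n) R^(2/3) √S = (1/0.014) × 0.6406^(2/3) × √0.0012 = 1.839 m/s. Hydraulic depth D_h = A/T = 4.761/6.9 = 0.69 m.
Froude number Fr = V/√(g·D_h) = 1.839/√(9.81×0.69) = 0.707, which is less than 1, so the flow is subcritical.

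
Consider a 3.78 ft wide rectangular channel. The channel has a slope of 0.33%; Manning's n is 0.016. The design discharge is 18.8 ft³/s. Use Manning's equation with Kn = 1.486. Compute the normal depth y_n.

y_n = 1.16 ft

Manning's equation rearranged: A R^(2/3) = nQ / (1.486·√S) = 0.016 × 18.8 / (1.486 × √0.0033) = 3.524.
At y = 0.97 ft: A R^(2/3) = 2.726 — short.
At y = 1.26 ft: A R^(2/3) = 3.953 — over.
At y = 1.16 ft: A R^(2/3) = 3.519 — ≈ 3.524.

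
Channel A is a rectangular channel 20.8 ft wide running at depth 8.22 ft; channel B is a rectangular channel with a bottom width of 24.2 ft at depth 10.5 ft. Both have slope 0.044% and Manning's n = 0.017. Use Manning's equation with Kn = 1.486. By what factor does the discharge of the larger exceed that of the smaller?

1.7

Channel A: Flow area A = b·y = 20.8 × 8.22 = 171 ft². Wetted perimeter P = b + 2y = 20.8 + 2×8.22 = 37.24 ft. Hydraulic radius R = A/P = 171/37.24 = 4.591 ft. Q_A = (1.486/0.017)·171·4.591^(2/3)·√0.00044 = 866 ft³/s.
Channel B: Flow area A = b·y = 24.2 × 10.5 = 254.1 ft². Wetted perimeter P = b + 2y = 24.2 + 2×10.5 = 45.2 ft. Hydraulic radius R = A/P = 254.1/45.2 = 5.622 ft. Q_B = (1.486/0.017)·254.1·5.622^(2/3)·√0.00044 = 1473 ft³/s.
The larger discharge is 1473 ft³/s and the smaller is 866 ft³/s; the ratio is 1.7.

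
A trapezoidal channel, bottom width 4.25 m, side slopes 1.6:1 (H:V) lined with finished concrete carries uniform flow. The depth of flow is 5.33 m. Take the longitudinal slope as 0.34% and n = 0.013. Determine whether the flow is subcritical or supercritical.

With bottom width b = 4.25 m and side slope z = 1.6: A = (b + zy)y = (4.25 + 1.6×5.33)×5.33 = 68.11 m²; P = b + 2y√(1+z²) = 4.25 + 2×5.33×1.887 = 24.36 m.
Hydraulic radius R = A/P = 68.11/24.36 = 2.795 m.
V = (1/n) R^(2/3) √S = (1/0.013) × 2.795^(2/3) × √0.0034 = 8.901 m/s. Hydraulic depth D_h = A/T = 68.11/21.31 = 3.197 m.
Froude number Fr = V/√(g·D_h) = 8.901/√(9.81×3.197) = 1.59, which is greater than 1, so the flow is supercritical.

supercritical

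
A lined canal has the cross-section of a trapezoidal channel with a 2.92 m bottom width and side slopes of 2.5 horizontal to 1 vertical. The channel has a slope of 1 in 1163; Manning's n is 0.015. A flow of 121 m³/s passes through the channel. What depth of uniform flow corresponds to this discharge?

Manning's equation rearranged: A R^(2/3) = nQ / (1·√S) = 0.015 × 121 / (√0.0008598) = 61.9.
At y = 2.75 m: A R^(2/3) = 35.6 — low.
At y = 3.9 m: A R^(2/3) = 80.14 — high.
At y = 3.49 m: A R^(2/3) = 61.72 — matches.

y_n = 3.49 m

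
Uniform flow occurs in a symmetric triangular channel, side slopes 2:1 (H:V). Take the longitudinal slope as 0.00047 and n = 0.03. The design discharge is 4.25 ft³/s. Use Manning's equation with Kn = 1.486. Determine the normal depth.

y_n = 1.58 ft

Manning's equation rearranged: A R^(2/3) = nQ / (1.486·√S) = 0.03 × 4.25 / (1.486 × √0.00047) = 3.958.
Try y = 1.14 ft: A R^(2/3) = 1.659 — low.
Try y = 1.58 ft: A R^(2/3) = 3.961 — matches.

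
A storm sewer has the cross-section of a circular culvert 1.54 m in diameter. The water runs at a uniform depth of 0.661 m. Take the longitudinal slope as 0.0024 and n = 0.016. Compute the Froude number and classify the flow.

For a circular section of diameter D = 1.54 m at depth y = 0.661 m, the central angle is θ = 2 arccos(1 − 2y/D) = 2.858 rad. Then A = (D²/8)(θ − sin θ) = 0.764 m² and P = Dθ/2 = 2.2 m.
Hydraulic radius R = A/P = 0.764/2.2 = 0.3472 m.
V = (1/n) R^(2/3) √S = (1/0.016) × 0.3472^(2/3) × √0.0024 = 1.513 m/s. Hydraulic depth D_h = A/T = 0.764/1.524 = 0.5012 m.
Froude number Fr = V/√(g·D_h) = 1.513/√(9.81×0.5012) = 0.682, which is less than 1, so the flow is subcritical.

subcritical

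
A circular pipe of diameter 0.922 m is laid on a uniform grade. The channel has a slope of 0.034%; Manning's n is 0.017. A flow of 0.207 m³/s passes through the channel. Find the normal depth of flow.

y_n = 0.601 m

Manning's equation rearranged: A R^(2/3) = nQ / (1·√S) = 0.017 × 0.207 / (√0.00034) = 0.1908.
At y = 0.482 m: A R^(2/3) = 0.1353 — low.
At y = 0.767 m: A R^(2/3) = 0.2543 — high.
At y = 0.601 m: A R^(2/3) = 0.1906 — matches.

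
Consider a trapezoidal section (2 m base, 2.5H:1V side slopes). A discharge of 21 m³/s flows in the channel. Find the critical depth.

At critical depth, Q² T / (g A³) = 1, i.e. A³/T = Q²/g = 21²/9.81 = 44.95.
Try y = 1.1 m: A³/T = 19.02 — low.
Try y = 1.51 m: A³/T = 69.44 — high.
Try y = 1.36 m: A³/T = 45.01 — close enough.

y_c = 1.36 m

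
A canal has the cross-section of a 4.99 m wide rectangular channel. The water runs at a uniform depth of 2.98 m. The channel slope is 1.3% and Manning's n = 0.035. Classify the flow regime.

subcritical

Flow area A = b·y = 4.99 × 2.98 = 14.87 m². Wetted perimeter P = b + 2y = 4.99 + 2×2.98 = 10.95 m.
Hydraulic radius R = A/P = 14.87/10.95 = 1.358 m.
V = (1/n) R^(2/3) √S = (1/0.035) × 1.358^(2/3) × √0.013 = 3.995 m/s. Hydraulic depth D_h = A/T = 14.87/4.99 = 2.98 m.
Froude number Fr = V/√(g·D_h) = 3.995/√(9.81×2.98) = 0.739, which is less than 1, so the flow is subcritical.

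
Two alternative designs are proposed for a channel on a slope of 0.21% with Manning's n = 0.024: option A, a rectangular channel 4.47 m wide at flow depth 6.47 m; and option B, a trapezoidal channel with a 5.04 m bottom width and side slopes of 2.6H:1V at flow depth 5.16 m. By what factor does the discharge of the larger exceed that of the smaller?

Channel A: Flow area A = b·y = 4.47 × 6.47 = 28.92 m². Wetted perimeter P = b + 2y = 4.47 + 2×6.47 = 17.41 m. Hydraulic radius R = A/P = 28.92/17.41 = 1.661 m. Q_A = (1/0.024)·28.92·1.661^(2/3)·√0.0021 = 77.46 m³/s.
Channel B: With bottom width b = 5.04 m and side slope z = 2.6: A = (b + zy)y = (5.04 + 2.6×5.16)×5.16 = 95.23 m²; P = b + 2y√(1+z²) = 5.04 + 2×5.16×2.786 = 33.79 m. Hydraulic radius R = A/P = 95.23/33.79 = 2.819 m. Q_B = (1/0.024)·95.23·2.819^(2/3)·√0.0021 = 362.8 m³/s.
The larger discharge is 362.8 m³/s and the smaller is 77.46 m³/s; the ratio is 4.68.

4.68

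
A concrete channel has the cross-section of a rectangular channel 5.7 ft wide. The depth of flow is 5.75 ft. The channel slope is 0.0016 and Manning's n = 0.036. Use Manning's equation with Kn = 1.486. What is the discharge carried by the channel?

Flow area A = b·y = 5.7 × 5.75 = 32.77 ft². Wetted perimeter P = b + 2y = 5.7 + 2×5.75 = 17.2 ft.
Hydraulic radius R = A/P = 32.77/17.2 = 1.906 ft.
Manning's equation: Q = (1.486/n) A R^(2/3) S^(1/2) = (1.486/0.036) × 32.77 × 1.906^(2/3) × 0.0016^(1/2) = 83.2 ft³/s.

Q = 83.2 ft³/s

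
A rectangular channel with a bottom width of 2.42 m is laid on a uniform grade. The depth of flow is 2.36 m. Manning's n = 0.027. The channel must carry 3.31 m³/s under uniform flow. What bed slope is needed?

S = 0.00033

Flow area A = b·y = 2.42 × 2.36 = 5.711 m². Wetted perimeter P = b + 2y = 2.42 + 2×2.36 = 7.14 m.
Hydraulic radius R = A/P = 5.711/7.14 = 0.7999 m.
From Manning's equation, S = [nQ / (1 A R^(2/3))]² = [0.027 × 3.31 / (1 × 5.711 × 0.7999^(2/3))]² = 0.00033.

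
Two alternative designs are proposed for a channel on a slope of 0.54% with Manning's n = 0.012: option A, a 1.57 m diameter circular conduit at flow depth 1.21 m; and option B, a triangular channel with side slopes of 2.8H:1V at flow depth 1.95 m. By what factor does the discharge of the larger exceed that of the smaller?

10.3

Channel A: For a circular section of diameter D = 1.57 m at depth y = 1.21 m, the central angle is θ = 2 arccos(1 − 2y/D) = 4.286 rad. Then A = (D²/8)(θ − sin θ) = 1.601 m² and P = Dθ/2 = 3.364 m. Hydraulic radius R = A/P = 1.601/3.364 = 0.4759 m. Q_A = (1/0.012)·1.601·0.4759^(2/3)·√0.0054 = 5.976 m³/s.
Channel B: For a triangular section with side slope z = 2.8: A = zy² = 2.8×1.95² = 10.65 m²; P = 2y√(1+z²) = 2×1.95×2.973 = 11.6 m. Hydraulic radius R = A/P = 10.65/11.6 = 0.9182 m. Q_B = (1/0.012)·10.65·0.9182^(2/3)·√0.0054 = 61.59 m³/s.
The larger discharge is 61.59 m³/s and the smaller is 5.976 m³/s; the ratio is 10.3.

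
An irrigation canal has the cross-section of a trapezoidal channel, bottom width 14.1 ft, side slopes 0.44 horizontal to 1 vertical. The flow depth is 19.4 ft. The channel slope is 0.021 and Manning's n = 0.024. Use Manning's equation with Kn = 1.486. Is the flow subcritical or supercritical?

supercritical

With bottom width b = 14.1 ft and side slope z = 0.44: A = (b + zy)y = (14.1 + 0.44×19.4)×19.4 = 439.1 ft²; P = b + 2y√(1+z²) = 14.1 + 2×19.4×1.093 = 56.49 ft.
Hydraulic radius R = A/P = 439.1/56.49 = 7.774 ft.
V = (1.486/n) R^(2/3) √S = (1.486/0.024) × 7.774^(2/3) × √0.021 = 35.21 ft/s. Hydraulic depth D_h = A/T = 439.1/31.17 = 14.09 ft.
Froude number Fr = V/√(g·D_h) = 35.21/√(32.2×14.09) = 1.65, which is greater than 1, so the flow is supercritical.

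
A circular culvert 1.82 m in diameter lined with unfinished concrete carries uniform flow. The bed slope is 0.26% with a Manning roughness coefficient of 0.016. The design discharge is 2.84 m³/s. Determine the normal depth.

y_n = 0.994 m

Manning's equation rearranged: A R^(2/3) = nQ / (1·√S) = 0.016 × 2.84 / (√0.0026) = 0.8912.
At y = 0.714 m: A R^(2/3) = 0.5005 — short.
At y = 1.27 m: A R^(2/3) = 1.283 — over.
At y = 0.994 m: A R^(2/3) = 0.8912 — close enough.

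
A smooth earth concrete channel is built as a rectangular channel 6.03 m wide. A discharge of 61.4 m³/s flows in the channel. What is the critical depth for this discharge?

For a rectangular channel, critical depth y_c = (q²/g)^(1/3) where q = Q/b = 61.4/6.03 = 10.18 m²/s.
So y_c = (10.18²/9.81)^(1/3) = 2.19 m.

y_c = 2.19 m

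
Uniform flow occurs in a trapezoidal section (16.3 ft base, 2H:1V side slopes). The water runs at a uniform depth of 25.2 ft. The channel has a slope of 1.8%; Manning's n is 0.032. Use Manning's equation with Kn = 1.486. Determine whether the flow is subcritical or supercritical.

With bottom width b = 16.3 ft and side slope z = 2: A = (b + zy)y = (16.3 + 2×25.2)×25.2 = 1681 ft²; P = b + 2y√(1+z²) = 16.3 + 2×25.2×2.236 = 129 ft.
Hydraulic radius R = A/P = 1681/129 = 13.03 ft.
V = (1.486/n) R^(2/3) √S = (1.486/0.032) × 13.03^(2/3) × √0.018 = 34.5 ft/s. Hydraulic depth D_h = A/T = 1681/117.1 = 14.35 ft.
Froude number Fr = V/√(g·D_h) = 34.5/√(32.2×14.35) = 1.6, which is greater than 1, so the flow is supercritical.

supercritical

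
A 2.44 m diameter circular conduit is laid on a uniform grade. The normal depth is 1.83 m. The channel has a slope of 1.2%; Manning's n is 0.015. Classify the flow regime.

For a circular section of diameter D = 2.44 m at depth y = 1.83 m, the central angle is θ = 2 arccos(1 − 2y/D) = 4.189 rad. Then A = (D²/8)(θ − sin θ) = 3.762 m² and P = Dθ/2 = 5.11 m.
Hydraulic radius R = A/P = 3.762/5.11 = 0.7361 m.
V = (1/n) R^(2/3) √S = (1/0.015) × 0.7361^(2/3) × √0.012 = 5.954 m/s. Hydraulic depth D_h = A/T = 3.762/2.113 = 1.78 m.
Froude number Fr = V/√(g·D_h) = 5.954/√(9.81×1.78) = 1.42, which is greater than 1, so the flow is supercritical.

supercritical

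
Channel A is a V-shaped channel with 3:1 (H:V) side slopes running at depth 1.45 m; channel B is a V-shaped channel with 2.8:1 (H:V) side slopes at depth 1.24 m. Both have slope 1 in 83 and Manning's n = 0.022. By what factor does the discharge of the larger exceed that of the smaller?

1.63

Channel A: For a triangular section with side slope z = 3: A = zy² = 3×1.45² = 6.307 m²; P = 2y√(1+z²) = 2×1.45×3.162 = 9.171 m. Hydraulic radius R = A/P = 6.307/9.171 = 0.6878 m. Q_A = (1/0.022)·6.307·0.6878^(2/3)·√0.01205 = 24.52 m³/s.
Channel B: For a triangular section with side slope z = 2.8: A = zy² = 2.8×1.24² = 4.305 m²; P = 2y√(1+z²) = 2×1.24×2.973 = 7.374 m. Hydraulic radius R = A/P = 4.305/7.374 = 0.5839 m. Q_B = (1/0.022)·4.305·0.5839^(2/3)·√0.01205 = 15.01 m³/s.
The larger discharge is 24.52 m³/s and the smaller is 15.01 m³/s; the ratio is 1.63.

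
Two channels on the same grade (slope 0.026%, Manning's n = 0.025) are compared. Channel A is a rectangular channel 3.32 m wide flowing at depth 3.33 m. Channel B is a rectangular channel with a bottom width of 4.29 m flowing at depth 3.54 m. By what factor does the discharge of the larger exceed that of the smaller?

1.56

Channel A: Flow area A = b·y = 3.32 × 3.33 = 11.06 m². Wetted perimeter P = b + 2y = 3.32 + 2×3.33 = 9.98 m. Hydraulic radius R = A/P = 11.06/9.98 = 1.108 m. Q_A = (1/0.025)·11.06·1.108^(2/3)·√0.00026 = 7.634 m³/s.
Channel B: Flow area A = b·y = 4.29 × 3.54 = 15.19 m². Wetted perimeter P = b + 2y = 4.29 + 2×3.54 = 11.37 m. Hydraulic radius R = A/P = 15.19/11.37 = 1.336 m. Q_B = (1/0.025)·15.19·1.336^(2/3)·√0.00026 = 11.88 m³/s.
The larger discharge is 11.88 m³/s and the smaller is 7.634 m³/s; the ratio is 1.56.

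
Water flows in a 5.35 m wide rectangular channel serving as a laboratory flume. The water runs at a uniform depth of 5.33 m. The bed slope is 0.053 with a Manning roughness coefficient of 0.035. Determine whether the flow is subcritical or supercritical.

supercritical

Flow area A = b·y = 5.35 × 5.33 = 28.52 m². Wetted perimeter P = b + 2y = 5.35 + 2×5.33 = 16.01 m.
Hydraulic radius R = A/P = 28.52/16.01 = 1.781 m.
V = (1/n) R^(2/3) √S = (1/0.035) × 1.781^(2/3) × √0.053 = 9.665 m/s. Hydraulic depth D_h = A/T = 28.52/5.35 = 5.33 m.
Froude number Fr = V/√(g·D_h) = 9.665/√(9.81×5.33) = 1.34, which is greater than 1, so the flow is supercritical.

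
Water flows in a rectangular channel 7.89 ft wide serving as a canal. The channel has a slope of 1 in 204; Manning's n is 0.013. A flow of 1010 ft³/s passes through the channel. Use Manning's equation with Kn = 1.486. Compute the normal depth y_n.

Manning's equation rearranged: A R^(2/3) = nQ / (1.486·√S) = 0.013 × 1010 / (1.486 × √0.004902) = 126.2.
Try y = 6.13 ft: A R^(2/3) = 86.71 — low.
Try y = 9.95 ft: A R^(2/3) = 156.9 — high.
Try y = 8.3 ft: A R^(2/3) = 126.2 — ≈ 126.2.

y_n = 8.3 ft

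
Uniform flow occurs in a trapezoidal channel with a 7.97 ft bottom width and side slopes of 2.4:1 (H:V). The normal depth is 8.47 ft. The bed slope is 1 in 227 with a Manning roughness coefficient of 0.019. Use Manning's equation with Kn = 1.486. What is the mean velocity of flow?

V = 14.4 ft/s

With bottom width b = 7.97 ft and side slope z = 2.4: A = (b + zy)y = (7.97 + 2.4×8.47)×8.47 = 239.7 ft²; P = b + 2y√(1+z²) = 7.97 + 2×8.47×2.6 = 52.01 ft.
Hydraulic radius R = A/P = 239.7/52.01 = 4.608 ft.
From Manning's equation, V = (1.486/n) R^(2/3) S^(1/2) = (1.486/0.019) × 4.608^(2/3) × 0.004405^(1/2) = 14.4 ft/s.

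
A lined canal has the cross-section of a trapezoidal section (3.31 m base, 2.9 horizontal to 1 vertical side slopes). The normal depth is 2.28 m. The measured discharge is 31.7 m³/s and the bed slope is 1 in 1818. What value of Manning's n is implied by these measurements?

n = 0.02

With bottom width b = 3.31 m and side slope z = 2.9: A = (b + zy)y = (3.31 + 2.9×2.28)×2.28 = 22.62 m²; P = b + 2y√(1+z²) = 3.31 + 2×2.28×3.068 = 17.3 m.
Hydraulic radius R = A/P = 22.62/17.3 = 1.308 m.
Rearranging Manning's equation: n = (1/Q) A R^(2/3) S^(1/2) = (1/31.7) × 22.62 × 1.308^(2/3) × √0.0005501 = 0.02.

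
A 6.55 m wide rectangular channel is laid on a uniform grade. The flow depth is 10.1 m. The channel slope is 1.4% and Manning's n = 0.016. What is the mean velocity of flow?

V = 13.5 m/s

Flow area A = b·y = 6.55 × 10.1 = 66.16 m². Wetted perimeter P = b + 2y = 6.55 + 2×10.1 = 26.75 m.
Hydraulic radius R = A/P = 66.16/26.75 = 2.473 m.
From Manning's equation, V = (1/n) R^(2/3) S^(1/2) = (1/0.016) × 2.473^(2/3) × 0.014^(1/2) = 13.5 m/s.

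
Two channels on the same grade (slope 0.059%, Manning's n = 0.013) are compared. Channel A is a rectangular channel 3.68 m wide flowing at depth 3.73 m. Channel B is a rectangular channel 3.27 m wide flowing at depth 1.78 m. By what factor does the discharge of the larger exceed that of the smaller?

Channel A: Flow area A = b·y = 3.68 × 3.73 = 13.73 m². Wetted perimeter P = b + 2y = 3.68 + 2×3.73 = 11.14 m. Hydraulic radius R = A/P = 13.73/11.14 = 1.232 m. Q_A = (1/0.013)·13.73·1.232^(2/3)·√0.00059 = 29.48 m³/s.
Channel B: Flow area A = b·y = 3.27 × 1.78 = 5.821 m². Wetted perimeter P = b + 2y = 3.27 + 2×1.78 = 6.83 m. Hydraulic radius R = A/P = 5.821/6.83 = 0.8522 m. Q_B = (1/0.013)·5.821·0.8522^(2/3)·√0.00059 = 9.776 m³/s.
The larger discharge is 29.48 m³/s and the smaller is 9.776 m³/s; the ratio is 3.02.

3.02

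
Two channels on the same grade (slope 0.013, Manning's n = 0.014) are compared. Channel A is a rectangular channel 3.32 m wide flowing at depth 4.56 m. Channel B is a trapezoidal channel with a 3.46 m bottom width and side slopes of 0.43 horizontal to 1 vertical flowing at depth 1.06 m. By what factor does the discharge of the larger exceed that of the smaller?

Channel A: Flow area A = b·y = 3.32 × 4.56 = 15.14 m². Wetted perimeter P = b + 2y = 3.32 + 2×4.56 = 12.44 m. Hydraulic radius R = A/P = 15.14/12.44 = 1.217 m. Q_A = (1/0.014)·15.14·1.217^(2/3)·√0.013 = 140.5 m³/s.
Channel B: With bottom width b = 3.46 m and side slope z = 0.43: A = (b + zy)y = (3.46 + 0.43×1.06)×1.06 = 4.151 m²; P = b + 2y√(1+z²) = 3.46 + 2×1.06×1.089 = 5.768 m. Hydraulic radius R = A/P = 4.151/5.768 = 0.7197 m. Q_B = (1/0.014)·4.151·0.7197^(2/3)·√0.013 = 27.15 m³/s.
The larger discharge is 140.5 m³/s and the smaller is 27.15 m³/s; the ratio is 5.18.

5.18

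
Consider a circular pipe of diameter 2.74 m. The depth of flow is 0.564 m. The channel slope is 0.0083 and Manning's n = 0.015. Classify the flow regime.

supercritical

For a circular section of diameter D = 2.74 m at depth y = 0.564 m, the central angle is θ = 2 arccos(1 − 2y/D) = 1.884 rad. Then A = (D²/8)(θ − sin θ) = 0.8748 m² and P = Dθ/2 = 2.581 m.
Hydraulic radius R = A/P = 0.8748/2.581 = 0.339 m.
V = (1/n) R^(2/3) √S = (1/0.015) × 0.339^(2/3) × √0.0083 = 2.953 m/s. Hydraulic depth D_h = A/T = 0.8748/2.216 = 0.3948 m.
Froude number Fr = V/√(g·D_h) = 2.953/√(9.81×0.3948) = 1.5, which is greater than 1, so the flow is supercritical.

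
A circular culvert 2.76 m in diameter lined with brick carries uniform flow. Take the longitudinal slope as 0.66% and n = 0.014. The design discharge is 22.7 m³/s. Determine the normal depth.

y_n = 1.93 m

Manning's equation rearranged: A R^(2/3) = nQ / (1·√S) = 0.014 × 22.7 / (√0.0066) = 3.912.
At y = 2.24 m: A R^(2/3) = 4.63 — over.
At y = 1.58 m: A R^(2/3) = 2.917 — short.
At y = 1.93 m: A R^(2/3) = 3.906 — close enough.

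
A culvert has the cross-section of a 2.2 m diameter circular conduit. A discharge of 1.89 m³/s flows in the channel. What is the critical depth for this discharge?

At critical depth, Q² T / (g A³) = 1, i.e. A³/T = Q²/g = 1.89²/9.81 = 0.3641.
Trying y = 0.486 m: A³/T = 0.1329 — too small.
Trying y = 0.781 m: A³/T = 0.839 — too large.
Trying y = 0.629 m: A³/T = 0.3631 — matches.

y_c = 0.629 m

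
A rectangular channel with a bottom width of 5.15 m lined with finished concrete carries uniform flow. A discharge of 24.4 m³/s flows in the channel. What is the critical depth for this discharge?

For a rectangular channel, critical depth y_c = (q²/g)^(1/3) where q = Q/b = 24.4/5.15 = 4.738 m²/s.
So y_c = (4.738²/9.81)^(1/3) = 1.32 m.

y_c = 1.32 m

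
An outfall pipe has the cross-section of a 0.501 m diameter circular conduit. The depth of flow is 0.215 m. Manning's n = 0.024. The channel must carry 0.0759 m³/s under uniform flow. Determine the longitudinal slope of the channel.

For a circular section of diameter D = 0.501 m at depth y = 0.215 m, the central angle is θ = 2 arccos(1 − 2y/D) = 2.857 rad. Then A = (D²/8)(θ − sin θ) = 0.08084 m² and P = Dθ/2 = 0.7157 m.
Hydraulic radius R = A/P = 0.08084/0.7157 = 0.113 m.
From Manning's equation, S = [nQ / (1 A R^(2/3))]² = [0.024 × 0.0759 / (1 × 0.08084 × 0.113^(2/3))]² = 0.0093.

S = 0.0093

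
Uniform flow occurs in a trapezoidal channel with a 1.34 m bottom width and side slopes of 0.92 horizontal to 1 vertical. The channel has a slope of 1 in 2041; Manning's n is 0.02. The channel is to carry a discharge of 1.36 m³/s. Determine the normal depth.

y_n = 0.89 m

Manning's equation rearranged: A R^(2/3) = nQ / (1·√S) = 0.02 × 1.36 / (√0.00049) = 1.229.
At y = 0.615 m: A R^(2/3) = 0.6248 — low.
At y = 1.09 m: A R^(2/3) = 1.804 — high.
At y = 0.89 m: A R^(2/3) = 1.228 — close enough.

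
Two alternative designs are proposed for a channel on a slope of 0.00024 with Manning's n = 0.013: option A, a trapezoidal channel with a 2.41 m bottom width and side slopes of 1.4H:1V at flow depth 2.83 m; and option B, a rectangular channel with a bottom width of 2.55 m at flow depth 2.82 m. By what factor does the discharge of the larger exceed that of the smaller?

3.56

Channel A: With bottom width b = 2.41 m and side slope z = 1.4: A = (b + zy)y = (2.41 + 1.4×2.83)×2.83 = 18.03 m²; P = b + 2y√(1+z²) = 2.41 + 2×2.83×1.72 = 12.15 m. Hydraulic radius R = A/P = 18.03/12.15 = 1.484 m. Q_A = (1/0.013)·18.03·1.484^(2/3)·√0.00024 = 27.96 m³/s.
Channel B: Flow area A = b·y = 2.55 × 2.82 = 7.191 m². Wetted perimeter P = b + 2y = 2.55 + 2×2.82 = 8.19 m. Hydraulic radius R = A/P = 7.191/8.19 = 0.878 m. Q_B = (1/0.013)·7.191·0.878^(2/3)·√0.00024 = 7.858 m³/s.
The larger discharge is 27.96 m³/s and the smaller is 7.858 m³/s; the ratio is 3.56.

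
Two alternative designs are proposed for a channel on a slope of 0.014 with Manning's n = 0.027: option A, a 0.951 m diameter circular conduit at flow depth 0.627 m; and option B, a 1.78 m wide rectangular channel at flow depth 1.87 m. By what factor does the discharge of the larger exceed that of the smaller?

11.3

Channel A: For a circular section of diameter D = 0.951 m at depth y = 0.627 m, the central angle is θ = 2 arccos(1 − 2y/D) = 3.79 rad. Then A = (D²/8)(θ − sin θ) = 0.4968 m² and P = Dθ/2 = 1.802 m. Hydraulic radius R = A/P = 0.4968/1.802 = 0.2756 m. Q_A = (1/0.027)·0.4968·0.2756^(2/3)·√0.014 = 0.922 m³/s.
Channel B: Flow area A = b·y = 1.78 × 1.87 = 3.329 m². Wetted perimeter P = b + 2y = 1.78 + 2×1.87 = 5.52 m. Hydraulic radius R = A/P = 3.329/5.52 = 0.603 m. Q_B = (1/0.027)·3.329·0.603^(2/3)·√0.014 = 10.41 m³/s.
The larger discharge is 10.41 m³/s and the smaller is 0.922 m³/s; the ratio is 11.3.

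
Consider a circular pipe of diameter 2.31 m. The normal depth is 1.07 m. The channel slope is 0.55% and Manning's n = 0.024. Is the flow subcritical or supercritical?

subcritical

For a circular section of diameter D = 2.31 m at depth y = 1.07 m, the central angle is θ = 2 arccos(1 − 2y/D) = 2.994 rad. Then A = (D²/8)(θ − sin θ) = 1.899 m² and P = Dθ/2 = 3.458 m.
Hydraulic radius R = A/P = 1.899/3.458 = 0.5492 m.
V = (1/n) R^(2/3) √S = (1/0.024) × 0.5492^(2/3) × √0.0055 = 2.072 m/s. Hydraulic depth D_h = A/T = 1.899/2.304 = 0.8244 m.
Froude number Fr = V/√(g·D_h) = 2.072/√(9.81×0.8244) = 0.729, which is less than 1, so the flow is subcritical.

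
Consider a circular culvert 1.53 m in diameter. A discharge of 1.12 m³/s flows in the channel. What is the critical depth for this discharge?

y_c = 0.534 m

At critical depth, Q² T / (g A³) = 1, i.e. A³/T = Q²/g = 1.12²/9.81 = 0.1279.
Trying y = 0.639 m: A³/T = 0.255 — too large.
Trying y = 0.437 m: A³/T = 0.05884 — too small.
Trying y = 0.534 m: A³/T = 0.1278 — close enough.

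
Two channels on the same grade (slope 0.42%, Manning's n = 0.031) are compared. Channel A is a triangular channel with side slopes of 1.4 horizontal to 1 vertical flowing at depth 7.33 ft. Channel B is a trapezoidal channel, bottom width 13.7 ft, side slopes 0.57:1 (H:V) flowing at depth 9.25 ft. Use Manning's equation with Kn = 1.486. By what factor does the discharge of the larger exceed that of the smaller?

Channel A: For a triangular section with side slope z = 1.4: A = zy² = 1.4×7.33² = 75.22 ft²; P = 2y√(1+z²) = 2×7.33×1.72 = 25.22 ft. Hydraulic radius R = A/P = 75.22/25.22 = 2.982 ft. Q_A = (1.486/0.031)·75.22·2.982^(2/3)·√0.0042 = 484.2 ft³/s.
Channel B: With bottom width b = 13.7 ft and side slope z = 0.57: A = (b + zy)y = (13.7 + 0.57×9.25)×9.25 = 175.5 ft²; P = b + 2y√(1+z²) = 13.7 + 2×9.25×1.151 = 34.99 ft. Hydraulic radius R = A/P = 175.5/34.99 = 5.015 ft. Q_B = (1.486/0.031)·175.5·5.015^(2/3)·√0.0042 = 1597 ft³/s.
The larger discharge is 1597 ft³/s and the smaller is 484.2 ft³/s; the ratio is 3.3.

3.3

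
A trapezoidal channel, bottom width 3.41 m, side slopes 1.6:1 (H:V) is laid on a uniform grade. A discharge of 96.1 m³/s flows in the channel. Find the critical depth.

y_c = 2.85 m

At critical depth, Q² T / (g A³) = 1, i.e. A³/T = Q²/g = 96.1²/9.81 = 941.4.
Try y = 3.56 m: A³/T = 2302 — high.
Try y = 1.98 m: A³/T = 226.7 — low.
Try y = 2.85 m: A³/T = 935.3 — close enough.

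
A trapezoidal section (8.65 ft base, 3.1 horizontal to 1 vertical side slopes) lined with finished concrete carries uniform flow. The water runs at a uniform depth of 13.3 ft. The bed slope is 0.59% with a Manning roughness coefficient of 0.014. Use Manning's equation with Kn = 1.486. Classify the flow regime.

With bottom width b = 8.65 ft and side slope z = 3.1: A = (b + zy)y = (8.65 + 3.1×13.3)×13.3 = 663.4 ft²; P = b + 2y√(1+z²) = 8.65 + 2×13.3×3.257 = 95.29 ft.
Hydraulic radius R = A/P = 663.4/95.29 = 6.962 ft.
V = (1.486/n) R^(2/3) √S = (1.486/0.014) × 6.962^(2/3) × √0.0059 = 29.73 ft/s. Hydraulic depth D_h = A/T = 663.4/91.11 = 7.281 ft.
Froude number Fr = V/√(g·D_h) = 29.73/√(32.2×7.281) = 1.94, which is greater than 1, so the flow is supercritical.

supercritical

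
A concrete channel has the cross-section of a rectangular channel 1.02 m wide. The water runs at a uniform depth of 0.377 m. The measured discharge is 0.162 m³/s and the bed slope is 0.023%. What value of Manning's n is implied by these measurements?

n = 0.013

Flow area A = b·y = 1.02 × 0.377 = 0.3845 m². Wetted perimeter P = b + 2y = 1.02 + 2×0.377 = 1.774 m.
Hydraulic radius R = A/P = 0.3845/1.774 = 0.2168 m.
Rearranging Manning's equation: n = (1/Q) A R^(2/3) S^(1/2) = (1/0.162) × 0.3845 × 0.2168^(2/3) × √0.00023 = 0.013.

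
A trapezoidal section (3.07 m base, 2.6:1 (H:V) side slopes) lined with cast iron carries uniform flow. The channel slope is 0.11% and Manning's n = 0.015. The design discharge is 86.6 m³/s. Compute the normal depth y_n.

Manning's equation rearranged: A R^(2/3) = nQ / (1·√S) = 0.015 × 86.6 / (√0.0011) = 39.17.
At y = 2.37 m: A R^(2/3) = 26.65 — short.
At y = 3.07 m: A R^(2/3) = 47.98 — over.
At y = 2.81 m: A R^(2/3) = 39.17 — close enough.

y_n = 2.81 m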